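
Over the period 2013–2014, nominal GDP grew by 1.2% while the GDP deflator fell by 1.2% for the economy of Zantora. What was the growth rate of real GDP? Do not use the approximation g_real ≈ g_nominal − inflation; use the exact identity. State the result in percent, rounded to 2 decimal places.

2.43%

(1 + g_nom) = (1 + g_real)(1 + π), so g_real = 1.0120 / 0.9880 − 1 = 0.02429.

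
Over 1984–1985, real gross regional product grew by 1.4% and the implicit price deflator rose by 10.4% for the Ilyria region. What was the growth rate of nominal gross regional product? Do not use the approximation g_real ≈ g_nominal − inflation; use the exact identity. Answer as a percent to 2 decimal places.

(1 + g_nom) = (1 + g_real)(1 + π) = 1.0140 × 1.1040 = 1.11946.

11.95%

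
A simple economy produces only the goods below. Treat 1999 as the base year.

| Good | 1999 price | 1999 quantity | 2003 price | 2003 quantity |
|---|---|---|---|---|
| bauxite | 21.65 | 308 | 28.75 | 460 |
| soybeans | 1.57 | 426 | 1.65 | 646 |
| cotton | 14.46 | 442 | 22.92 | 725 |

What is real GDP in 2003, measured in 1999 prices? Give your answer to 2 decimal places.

Real GDP 2003 = Σ (p_1999 × q_2003) = 21.65·460 + 1.57·646 + 14.46·725 = 21456.72.

21456.72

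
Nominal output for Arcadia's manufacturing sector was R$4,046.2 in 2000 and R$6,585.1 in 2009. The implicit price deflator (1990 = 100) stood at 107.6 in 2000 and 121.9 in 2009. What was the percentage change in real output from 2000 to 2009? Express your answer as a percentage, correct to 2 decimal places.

Deflate each year: 2000 → 4046.2/1.076 = 3760.41; 2009 → 6585.1/1.219 = 5402.05.
So real output changed by 5402.05/3760.41 − 1 = 0.4366, i.e. 43.66%.

43.66%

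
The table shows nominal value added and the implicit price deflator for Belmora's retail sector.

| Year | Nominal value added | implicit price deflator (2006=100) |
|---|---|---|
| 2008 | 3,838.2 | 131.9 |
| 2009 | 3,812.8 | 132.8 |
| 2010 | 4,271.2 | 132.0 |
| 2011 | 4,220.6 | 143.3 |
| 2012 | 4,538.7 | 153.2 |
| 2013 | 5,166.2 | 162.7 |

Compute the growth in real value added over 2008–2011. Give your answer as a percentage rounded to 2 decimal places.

Real value added 2008 = 3838.2/1.319 = 2909.93.
Real value added 2011 = 4220.6/1.433 = 2945.29.
Change = 2945.29/2909.93 − 1 = 0.0122.

1.22%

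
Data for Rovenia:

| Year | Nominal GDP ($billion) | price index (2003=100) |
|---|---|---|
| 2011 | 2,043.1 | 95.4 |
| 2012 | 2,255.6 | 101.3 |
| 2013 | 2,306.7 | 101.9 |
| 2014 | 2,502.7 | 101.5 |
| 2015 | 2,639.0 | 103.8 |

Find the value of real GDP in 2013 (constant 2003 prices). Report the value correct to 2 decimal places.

Real GDP 2013 = 2306.7 / 1.019 = 2263.69.

$2,263.69 billion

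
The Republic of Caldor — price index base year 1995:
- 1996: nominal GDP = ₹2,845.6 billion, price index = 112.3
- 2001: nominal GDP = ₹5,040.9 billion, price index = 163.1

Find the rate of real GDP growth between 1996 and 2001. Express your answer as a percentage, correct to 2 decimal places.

Deflate each year: 1996 → 2845.6/1.123 = 2533.93; 2001 → 5040.9/1.631 = 3090.68.
So real GDP changed by 3090.68/2533.93 − 1 = 0.2197, i.e. 21.97%.

21.97%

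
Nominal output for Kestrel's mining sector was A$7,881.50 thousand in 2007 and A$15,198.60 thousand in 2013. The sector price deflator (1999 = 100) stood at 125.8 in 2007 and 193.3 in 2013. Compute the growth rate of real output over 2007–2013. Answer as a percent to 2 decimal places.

25.50%

Real output 2007 = 7881.50 / 1.258 = 6265.10.
Real output 2013 = 15198.60 / 1.933 = 7862.70.
Real growth = 7862.70 / 6265.10 − 1 = 0.2550.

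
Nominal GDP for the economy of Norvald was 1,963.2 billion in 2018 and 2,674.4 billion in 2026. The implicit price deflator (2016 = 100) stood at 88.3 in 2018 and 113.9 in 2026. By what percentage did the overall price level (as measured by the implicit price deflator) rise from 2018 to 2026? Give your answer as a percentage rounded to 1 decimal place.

29.0%

Price-level change = 113.9 / 88.3 − 1 = 0.2899.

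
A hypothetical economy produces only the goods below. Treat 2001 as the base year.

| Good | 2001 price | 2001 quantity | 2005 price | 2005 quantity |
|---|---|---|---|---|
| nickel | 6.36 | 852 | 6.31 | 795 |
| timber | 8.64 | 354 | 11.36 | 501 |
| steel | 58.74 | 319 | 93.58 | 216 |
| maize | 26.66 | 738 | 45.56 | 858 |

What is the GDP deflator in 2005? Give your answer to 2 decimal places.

Nominal GDP 2005 = 6.31·795 + 11.36·501 + 93.58·216 + 45.56·858 = 70011.57.
Real GDP 2005 (at 2001 prices) = 6.36·795 + 8.64·501 + 58.74·216 + 26.66·858 = 44946.96.
Deflator = Nominal/Real × 100 = 70011.57/44946.96 × 100 = 155.765.

155.76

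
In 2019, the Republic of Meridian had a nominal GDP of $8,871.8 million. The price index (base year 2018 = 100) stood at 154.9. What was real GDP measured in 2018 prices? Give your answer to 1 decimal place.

$5,727.4 million

Real GDP = Nominal / (price index/100) = 8871.8 / 1.549 = 5727.44.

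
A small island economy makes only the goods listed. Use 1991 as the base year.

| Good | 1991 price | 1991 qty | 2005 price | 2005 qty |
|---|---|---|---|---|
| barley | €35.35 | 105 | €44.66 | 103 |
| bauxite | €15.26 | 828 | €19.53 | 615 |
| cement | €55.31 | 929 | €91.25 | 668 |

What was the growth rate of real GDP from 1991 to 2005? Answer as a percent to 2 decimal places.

Real GDP 1991 = Nominal GDP 1991 = 35.35·105 + 15.26·828 + 55.31·929 = 67730.02.
Real GDP 2005 (at 1991 prices) = 35.35·103 + 15.26·615 + 55.31·668 = 49973.03.
Real growth = 49973.03/67730.02 − 1 = -0.2622.

-26.22%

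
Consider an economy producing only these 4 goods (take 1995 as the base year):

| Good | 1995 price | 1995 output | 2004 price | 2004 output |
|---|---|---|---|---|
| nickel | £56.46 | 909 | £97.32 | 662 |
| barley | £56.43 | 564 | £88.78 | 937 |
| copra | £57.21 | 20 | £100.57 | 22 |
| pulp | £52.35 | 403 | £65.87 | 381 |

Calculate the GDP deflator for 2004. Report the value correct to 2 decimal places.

Nominal GDP 2004 = 97.32·662 + 88.78·937 + 100.57·22 + 65.87·381 = 174921.71.
Real GDP 2004 (at 1995 prices) = 56.46·662 + 56.43·937 + 57.21·22 + 52.35·381 = 111455.40.
Deflator = Nominal/Real × 100 = 174921.71/111455.40 × 100 = 156.943.

156.94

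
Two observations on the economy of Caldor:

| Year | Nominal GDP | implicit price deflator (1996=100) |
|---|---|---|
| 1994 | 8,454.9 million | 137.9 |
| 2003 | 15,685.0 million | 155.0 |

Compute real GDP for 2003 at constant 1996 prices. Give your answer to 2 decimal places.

Real GDP = Nominal / (implicit price deflator/100) = 15685.0 / 1.550 = 10119.35.

10,119.35 million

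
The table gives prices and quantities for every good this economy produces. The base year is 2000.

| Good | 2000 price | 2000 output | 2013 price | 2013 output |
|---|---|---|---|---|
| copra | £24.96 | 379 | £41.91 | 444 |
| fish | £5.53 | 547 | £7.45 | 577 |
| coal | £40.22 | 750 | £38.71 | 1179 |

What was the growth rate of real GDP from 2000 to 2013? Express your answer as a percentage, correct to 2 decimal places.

Real GDP 2000 = Nominal GDP 2000 = 24.96·379 + 5.53·547 + 40.22·750 = 42649.75.
Real GDP 2013 (at 2000 prices) = 24.96·444 + 5.53·577 + 40.22·1179 = 61692.43.
Real growth = 61692.43/42649.75 − 1 = 0.4465.

44.65%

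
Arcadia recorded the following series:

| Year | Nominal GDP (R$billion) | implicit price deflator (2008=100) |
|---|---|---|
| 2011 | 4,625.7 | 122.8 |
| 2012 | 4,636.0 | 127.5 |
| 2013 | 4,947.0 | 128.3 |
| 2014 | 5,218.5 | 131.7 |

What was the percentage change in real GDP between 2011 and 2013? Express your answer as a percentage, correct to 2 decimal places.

2.36%

Real GDP 2011 = 4625.7/1.228 = 3766.86.
Real GDP 2013 = 4947.0/1.283 = 3855.81.
Change = 3855.81/3766.86 − 1 = 0.0236.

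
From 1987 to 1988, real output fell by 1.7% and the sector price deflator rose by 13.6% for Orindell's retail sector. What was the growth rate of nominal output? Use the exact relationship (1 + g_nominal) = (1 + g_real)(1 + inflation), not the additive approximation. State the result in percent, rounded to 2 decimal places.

(1 + g_nom) = (1 + g_real)(1 + π) = 0.9830 × 1.1360 = 1.11669.

11.67%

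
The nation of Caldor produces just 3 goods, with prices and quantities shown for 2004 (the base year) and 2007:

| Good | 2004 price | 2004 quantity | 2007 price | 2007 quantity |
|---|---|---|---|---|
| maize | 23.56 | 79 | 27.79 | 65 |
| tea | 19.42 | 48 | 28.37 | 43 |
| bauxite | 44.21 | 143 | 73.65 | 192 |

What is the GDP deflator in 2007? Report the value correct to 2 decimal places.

Nominal GDP 2007 = 27.79·65 + 28.37·43 + 73.65·192 = 17167.06.
Real GDP 2007 (at 2004 prices) = 23.56·65 + 19.42·43 + 44.21·192 = 10854.78.
Deflator = Nominal/Real × 100 = 17167.06/10854.78 × 100 = 158.152.

158.15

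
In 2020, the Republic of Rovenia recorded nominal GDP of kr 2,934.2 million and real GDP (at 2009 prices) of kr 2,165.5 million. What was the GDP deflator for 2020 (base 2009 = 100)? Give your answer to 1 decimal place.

GDP deflator = (Nominal / Real) × 100 = 2934.2 / 2165.5 × 100 = 135.50.

135.5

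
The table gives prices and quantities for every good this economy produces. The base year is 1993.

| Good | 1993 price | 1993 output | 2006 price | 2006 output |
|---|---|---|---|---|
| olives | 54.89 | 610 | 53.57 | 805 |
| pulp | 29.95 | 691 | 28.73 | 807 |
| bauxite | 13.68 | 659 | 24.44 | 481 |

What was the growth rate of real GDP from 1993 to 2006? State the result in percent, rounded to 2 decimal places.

18.58%

Real GDP 1993 = Nominal GDP 1993 = 54.89·610 + 29.95·691 + 13.68·659 = 63193.47.
Real GDP 2006 (at 1993 prices) = 54.89·805 + 29.95·807 + 13.68·481 = 74936.18.
Real growth = 74936.18/63193.47 − 1 = 0.1858.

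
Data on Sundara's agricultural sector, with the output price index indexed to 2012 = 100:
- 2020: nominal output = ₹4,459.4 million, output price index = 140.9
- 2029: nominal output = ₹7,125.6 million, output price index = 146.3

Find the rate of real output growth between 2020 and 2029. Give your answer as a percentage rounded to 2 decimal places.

Deflate each year: 2020 → 4459.4/1.409 = 3164.94; 2029 → 7125.6/1.463 = 4870.54.
So real output changed by 4870.54/3164.94 − 1 = 0.5389, i.e. 53.89%.

53.89%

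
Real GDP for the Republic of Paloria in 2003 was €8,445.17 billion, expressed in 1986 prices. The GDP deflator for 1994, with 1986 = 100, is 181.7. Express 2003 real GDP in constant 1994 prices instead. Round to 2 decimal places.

€15,344.87 billion

Real GDP in 1994 prices = Real GDP in 1986 prices × (P_1994/P_1986) = 8445.17 × 1.817 = 15344.87.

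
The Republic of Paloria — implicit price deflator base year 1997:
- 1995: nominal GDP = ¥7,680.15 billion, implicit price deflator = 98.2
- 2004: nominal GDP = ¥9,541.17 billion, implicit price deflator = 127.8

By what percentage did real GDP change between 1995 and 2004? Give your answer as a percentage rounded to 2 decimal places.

-4.54%

Deflate each year: 1995 → 7680.15/0.982 = 7820.93; 2004 → 9541.17/1.278 = 7465.70.
So real GDP changed by 7465.70/7820.93 − 1 = -0.0454, i.e. -4.54%.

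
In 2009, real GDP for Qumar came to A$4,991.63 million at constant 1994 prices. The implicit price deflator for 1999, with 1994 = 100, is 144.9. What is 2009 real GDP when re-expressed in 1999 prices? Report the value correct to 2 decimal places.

Real GDP in 1999 prices = Real GDP in 1994 prices × (P_1999/P_1994) = 4991.63 × 1.449 = 7232.87.

A$7,232.87 million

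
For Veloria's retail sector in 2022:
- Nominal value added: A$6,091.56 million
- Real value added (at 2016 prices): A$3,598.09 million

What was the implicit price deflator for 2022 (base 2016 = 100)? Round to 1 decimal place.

implicit price deflator = (Nominal / Real) × 100 = 6091.56 / 3598.09 × 100 = 169.30.

169.3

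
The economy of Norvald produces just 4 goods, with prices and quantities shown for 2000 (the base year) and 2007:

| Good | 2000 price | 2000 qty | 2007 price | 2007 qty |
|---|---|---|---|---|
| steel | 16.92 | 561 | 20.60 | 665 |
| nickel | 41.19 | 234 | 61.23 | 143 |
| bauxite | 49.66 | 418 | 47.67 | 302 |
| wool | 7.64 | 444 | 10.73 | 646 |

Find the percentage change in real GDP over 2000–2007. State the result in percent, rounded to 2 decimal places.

Real GDP 2000 = Nominal GDP 2000 = 16.92·561 + 41.19·234 + 49.66·418 + 7.64·444 = 43280.62.
Real GDP 2007 (at 2000 prices) = 16.92·665 + 41.19·143 + 49.66·302 + 7.64·646 = 37074.73.
Real growth = 37074.73/43280.62 − 1 = -0.1434.

-14.34%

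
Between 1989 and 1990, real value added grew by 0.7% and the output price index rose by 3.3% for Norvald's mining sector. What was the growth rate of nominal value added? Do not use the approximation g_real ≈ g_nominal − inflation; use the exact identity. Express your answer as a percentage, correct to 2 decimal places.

4.02%

(1 + g_nom) = (1 + g_real)(1 + π) = 1.0070 × 1.0330 = 1.04023.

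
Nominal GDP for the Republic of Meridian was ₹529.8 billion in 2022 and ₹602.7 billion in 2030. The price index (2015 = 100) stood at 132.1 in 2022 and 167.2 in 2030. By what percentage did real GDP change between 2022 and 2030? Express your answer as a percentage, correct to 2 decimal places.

-10.12%

Real GDP 2022 = 529.8 / 1.321 = 401.06.
Real GDP 2030 = 602.7 / 1.672 = 360.47.
Real growth = 360.47 / 401.06 − 1 = -0.1012.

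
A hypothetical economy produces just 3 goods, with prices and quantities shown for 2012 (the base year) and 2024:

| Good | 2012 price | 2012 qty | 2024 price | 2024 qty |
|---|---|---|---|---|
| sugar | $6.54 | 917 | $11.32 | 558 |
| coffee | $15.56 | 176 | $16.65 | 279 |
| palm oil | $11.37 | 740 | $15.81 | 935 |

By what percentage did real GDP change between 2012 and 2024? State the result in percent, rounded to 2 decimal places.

Real GDP 2012 = Nominal GDP 2012 = 6.54·917 + 15.56·176 + 11.37·740 = 17149.54.
Real GDP 2024 (at 2012 prices) = 6.54·558 + 15.56·279 + 11.37·935 = 18621.51.
Real growth = 18621.51/17149.54 − 1 = 0.0858.

8.58%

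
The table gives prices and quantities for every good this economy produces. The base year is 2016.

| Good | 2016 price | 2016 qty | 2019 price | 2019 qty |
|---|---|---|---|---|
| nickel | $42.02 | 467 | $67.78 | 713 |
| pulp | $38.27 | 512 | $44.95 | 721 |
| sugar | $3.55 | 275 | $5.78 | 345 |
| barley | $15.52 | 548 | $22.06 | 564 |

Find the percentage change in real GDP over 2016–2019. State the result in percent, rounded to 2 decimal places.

38.67%

Real GDP 2016 = Nominal GDP 2016 = 42.02·467 + 38.27·512 + 3.55·275 + 15.52·548 = 48698.79.
Real GDP 2019 (at 2016 prices) = 42.02·713 + 38.27·721 + 3.55·345 + 15.52·564 = 67530.96.
Real growth = 67530.96/48698.79 − 1 = 0.3867.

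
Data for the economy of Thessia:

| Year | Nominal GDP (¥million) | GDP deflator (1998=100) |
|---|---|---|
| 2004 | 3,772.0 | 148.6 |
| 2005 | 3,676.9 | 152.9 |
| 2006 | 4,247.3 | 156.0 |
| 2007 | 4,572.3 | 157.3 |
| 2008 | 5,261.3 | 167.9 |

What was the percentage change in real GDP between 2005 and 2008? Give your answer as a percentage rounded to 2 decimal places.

Real GDP 2005 = 3676.9/1.529 = 2404.77.
Real GDP 2008 = 5261.3/1.679 = 3133.59.
Change = 3133.59/2404.77 − 1 = 0.3031.

30.31%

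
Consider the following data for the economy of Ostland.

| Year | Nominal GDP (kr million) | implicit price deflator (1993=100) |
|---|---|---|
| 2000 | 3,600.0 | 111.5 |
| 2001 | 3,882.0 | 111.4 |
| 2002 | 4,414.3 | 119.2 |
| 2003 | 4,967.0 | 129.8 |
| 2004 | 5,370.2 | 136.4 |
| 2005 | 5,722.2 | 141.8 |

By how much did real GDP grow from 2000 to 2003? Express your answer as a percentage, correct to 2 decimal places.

18.52%

Real GDP 2000 = 3600.0/1.115 = 3228.70.
Real GDP 2003 = 4967.0/1.298 = 3826.66.
Change = 3826.66/3228.70 − 1 = 0.1852.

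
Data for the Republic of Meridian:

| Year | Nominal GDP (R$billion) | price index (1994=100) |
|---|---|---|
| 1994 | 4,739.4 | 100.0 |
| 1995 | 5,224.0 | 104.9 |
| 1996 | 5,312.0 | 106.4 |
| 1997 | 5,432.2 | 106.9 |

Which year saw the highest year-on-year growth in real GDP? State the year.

1995: real = 5224.0/1.049 = 4979.98; growth vs 1994 (4739.40) = 5.08%.
1996: real = 5312.0/1.064 = 4992.48; growth vs 1995 (4979.98) = 0.25%.
1997: real = 5432.2/1.069 = 5081.57; growth vs 1996 (4992.48) = 1.78%.

1995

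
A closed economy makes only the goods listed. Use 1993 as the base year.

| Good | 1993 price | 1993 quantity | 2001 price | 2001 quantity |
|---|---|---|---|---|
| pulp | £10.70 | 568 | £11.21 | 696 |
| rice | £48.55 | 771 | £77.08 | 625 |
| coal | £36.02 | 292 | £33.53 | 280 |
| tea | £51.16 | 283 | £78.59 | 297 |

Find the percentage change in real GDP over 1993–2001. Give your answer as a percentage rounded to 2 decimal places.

Real GDP 1993 = Nominal GDP 1993 = 10.70·568 + 48.55·771 + 36.02·292 + 51.16·283 = 68505.77.
Real GDP 2001 (at 1993 prices) = 10.70·696 + 48.55·625 + 36.02·280 + 51.16·297 = 63071.07.
Real growth = 63071.07/68505.77 − 1 = -0.0793.

-7.93%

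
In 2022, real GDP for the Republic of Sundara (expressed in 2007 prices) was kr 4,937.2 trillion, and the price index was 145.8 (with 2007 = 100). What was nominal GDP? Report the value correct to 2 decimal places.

Nominal GDP = Real × (price index/100) = 4937.2 × 1.458 = 7198.44.

kr 7,198.44 trillion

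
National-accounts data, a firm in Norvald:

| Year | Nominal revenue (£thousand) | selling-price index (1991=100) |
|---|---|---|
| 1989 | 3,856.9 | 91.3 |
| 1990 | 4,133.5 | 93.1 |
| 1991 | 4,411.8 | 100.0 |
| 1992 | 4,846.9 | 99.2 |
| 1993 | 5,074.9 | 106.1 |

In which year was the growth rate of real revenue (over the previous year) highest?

1990: real = 4133.5/0.931 = 4439.85; growth vs 1989 (4224.42) = 5.10%.
1991: real = 4411.8/1.000 = 4411.80; growth vs 1990 (4439.85) = -0.63%.
1992: real = 4846.9/0.992 = 4885.99; growth vs 1991 (4411.80) = 10.75%.
1993: real = 5074.9/1.061 = 4783.13; growth vs 1992 (4885.99) = -2.11%.

1992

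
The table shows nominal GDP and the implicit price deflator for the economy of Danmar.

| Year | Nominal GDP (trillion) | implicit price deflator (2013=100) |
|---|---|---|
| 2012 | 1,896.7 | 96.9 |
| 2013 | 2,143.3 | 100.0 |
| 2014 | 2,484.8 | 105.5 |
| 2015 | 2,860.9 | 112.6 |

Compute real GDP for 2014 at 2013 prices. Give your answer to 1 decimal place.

2,355.3 trillion

Real GDP 2014 = 2484.8 / 1.055 = 2355.26.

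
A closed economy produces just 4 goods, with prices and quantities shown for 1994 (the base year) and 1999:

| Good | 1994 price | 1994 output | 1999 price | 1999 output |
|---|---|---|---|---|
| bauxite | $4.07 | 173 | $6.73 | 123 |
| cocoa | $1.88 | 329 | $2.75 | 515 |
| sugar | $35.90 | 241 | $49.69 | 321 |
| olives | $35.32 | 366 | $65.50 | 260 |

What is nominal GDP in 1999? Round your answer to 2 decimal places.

Nominal GDP 1999 = Σ (p_1999 × q_1999) = 6.73·123 + 2.75·515 + 49.69·321 + 65.50·260 = 35224.53.

$35224.53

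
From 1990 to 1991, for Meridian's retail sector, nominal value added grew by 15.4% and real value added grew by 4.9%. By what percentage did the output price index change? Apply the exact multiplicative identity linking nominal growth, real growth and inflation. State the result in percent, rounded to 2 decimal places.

10.01%

(1 + g_nom) = (1 + g_real)(1 + π), so π = 1.1540 / 1.0490 − 1 = 0.10010.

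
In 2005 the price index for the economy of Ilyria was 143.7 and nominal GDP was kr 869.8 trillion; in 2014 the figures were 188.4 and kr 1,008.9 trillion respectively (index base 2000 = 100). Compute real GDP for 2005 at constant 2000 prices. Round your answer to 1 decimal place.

kr 605.3 trillion

Real GDP = Nominal / (price index/100) = 869.8 / 1.437 = 605.29.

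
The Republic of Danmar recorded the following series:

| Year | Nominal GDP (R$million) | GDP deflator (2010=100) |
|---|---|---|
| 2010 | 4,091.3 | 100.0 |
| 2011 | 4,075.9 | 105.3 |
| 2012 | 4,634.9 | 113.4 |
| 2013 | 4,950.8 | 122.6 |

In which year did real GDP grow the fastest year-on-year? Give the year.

2012

2011: real = 4075.9/1.053 = 3870.75; growth vs 2010 (4091.30) = -5.39%.
2012: real = 4634.9/1.134 = 4087.21; growth vs 2011 (3870.75) = 5.59%.
2013: real = 4950.8/1.226 = 4038.17; growth vs 2012 (4087.21) = -1.20%.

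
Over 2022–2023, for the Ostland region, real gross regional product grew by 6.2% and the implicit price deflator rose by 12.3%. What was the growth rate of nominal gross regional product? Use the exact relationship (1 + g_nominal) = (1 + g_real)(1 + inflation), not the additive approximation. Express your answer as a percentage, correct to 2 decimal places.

(1 + g_nom) = (1 + g_real)(1 + π) = 1.0620 × 1.1230 = 1.19263.

19.26%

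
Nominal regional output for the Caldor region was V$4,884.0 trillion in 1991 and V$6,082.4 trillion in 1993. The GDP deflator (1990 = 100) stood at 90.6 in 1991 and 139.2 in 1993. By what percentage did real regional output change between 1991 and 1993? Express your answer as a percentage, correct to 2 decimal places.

-18.94%

Real regional output 1991 = 4884.0 / 0.906 = 5390.73.
Real regional output 1993 = 6082.4 / 1.392 = 4369.54.
Real growth = 4369.54 / 5390.73 − 1 = -0.1894.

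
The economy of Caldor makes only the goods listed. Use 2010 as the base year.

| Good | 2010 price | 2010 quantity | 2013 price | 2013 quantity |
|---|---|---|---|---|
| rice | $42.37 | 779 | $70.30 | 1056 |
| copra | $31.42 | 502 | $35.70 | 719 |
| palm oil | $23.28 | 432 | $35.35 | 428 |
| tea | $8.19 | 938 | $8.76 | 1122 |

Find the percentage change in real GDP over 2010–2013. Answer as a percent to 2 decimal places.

Real GDP 2010 = Nominal GDP 2010 = 42.37·779 + 31.42·502 + 23.28·432 + 8.19·938 = 66518.25.
Real GDP 2013 (at 2010 prices) = 42.37·1056 + 31.42·719 + 23.28·428 + 8.19·1122 = 86486.72.
Real growth = 86486.72/66518.25 − 1 = 0.3002.

30.02%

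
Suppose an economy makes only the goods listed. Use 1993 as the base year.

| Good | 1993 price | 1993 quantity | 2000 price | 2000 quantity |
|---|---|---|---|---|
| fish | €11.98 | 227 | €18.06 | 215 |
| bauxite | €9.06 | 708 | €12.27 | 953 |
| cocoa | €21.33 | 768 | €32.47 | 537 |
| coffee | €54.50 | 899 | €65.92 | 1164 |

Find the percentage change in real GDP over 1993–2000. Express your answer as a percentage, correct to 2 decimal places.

15.56%

Real GDP 1993 = Nominal GDP 1993 = 11.98·227 + 9.06·708 + 21.33·768 + 54.50·899 = 74510.88.
Real GDP 2000 (at 1993 prices) = 11.98·215 + 9.06·953 + 21.33·537 + 54.50·1164 = 86102.09.
Real growth = 86102.09/74510.88 − 1 = 0.1556.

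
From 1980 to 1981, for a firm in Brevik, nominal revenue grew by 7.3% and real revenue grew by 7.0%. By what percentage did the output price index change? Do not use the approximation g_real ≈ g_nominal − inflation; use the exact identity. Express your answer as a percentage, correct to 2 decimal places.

(1 + g_nom) = (1 + g_real)(1 + π), so π = 1.0730 / 1.0700 − 1 = 0.00280.

0.28%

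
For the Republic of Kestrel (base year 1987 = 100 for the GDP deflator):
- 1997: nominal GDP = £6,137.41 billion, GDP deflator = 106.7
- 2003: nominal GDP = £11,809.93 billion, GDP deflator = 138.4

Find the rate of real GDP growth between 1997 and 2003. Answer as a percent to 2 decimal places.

Real GDP 1997 = 6137.41 / 1.067 = 5752.02.
Real GDP 2003 = 11809.93 / 1.384 = 8533.19.
Real growth = 8533.19 / 5752.02 − 1 = 0.4835.

48.35%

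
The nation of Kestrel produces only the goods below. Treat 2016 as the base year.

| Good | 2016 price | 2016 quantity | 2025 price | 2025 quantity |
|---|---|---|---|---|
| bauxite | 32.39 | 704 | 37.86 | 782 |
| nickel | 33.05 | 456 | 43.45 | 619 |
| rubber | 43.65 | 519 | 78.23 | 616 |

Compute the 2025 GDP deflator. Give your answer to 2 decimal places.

Nominal GDP 2025 = 37.86·782 + 43.45·619 + 78.23·616 = 104691.75.
Real GDP 2025 (at 2016 prices) = 32.39·782 + 33.05·619 + 43.65·616 = 72675.33.
Deflator = Nominal/Real × 100 = 104691.75/72675.33 × 100 = 144.054.

144.05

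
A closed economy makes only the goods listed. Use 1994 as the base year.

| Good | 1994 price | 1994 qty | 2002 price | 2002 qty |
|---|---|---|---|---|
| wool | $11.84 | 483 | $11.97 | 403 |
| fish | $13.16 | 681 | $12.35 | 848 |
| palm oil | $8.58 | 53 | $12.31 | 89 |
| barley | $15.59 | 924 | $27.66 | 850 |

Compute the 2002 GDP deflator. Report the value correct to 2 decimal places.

Nominal GDP 2002 = 11.97·403 + 12.35·848 + 12.31·89 + 27.66·850 = 39903.30.
Real GDP 2002 (at 1994 prices) = 11.84·403 + 13.16·848 + 8.58·89 + 15.59·850 = 29946.32.
Deflator = Nominal/Real × 100 = 39903.30/29946.32 × 100 = 133.249.

133.25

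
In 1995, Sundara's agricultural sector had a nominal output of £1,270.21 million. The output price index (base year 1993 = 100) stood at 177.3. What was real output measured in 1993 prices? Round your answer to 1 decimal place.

£716.4 million

Real output = Nominal / (output price index/100) = 1270.21 / 1.773 = 716.42.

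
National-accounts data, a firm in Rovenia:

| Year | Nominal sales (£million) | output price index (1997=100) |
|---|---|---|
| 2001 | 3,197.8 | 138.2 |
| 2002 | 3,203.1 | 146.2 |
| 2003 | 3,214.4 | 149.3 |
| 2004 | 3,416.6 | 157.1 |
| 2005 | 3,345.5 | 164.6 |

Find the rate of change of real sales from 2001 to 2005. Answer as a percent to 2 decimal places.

-12.16%

Real sales 2001 = 3197.8/1.382 = 2313.89.
Real sales 2005 = 3345.5/1.646 = 2032.50.
Change = 2032.50/2313.89 − 1 = -0.1216.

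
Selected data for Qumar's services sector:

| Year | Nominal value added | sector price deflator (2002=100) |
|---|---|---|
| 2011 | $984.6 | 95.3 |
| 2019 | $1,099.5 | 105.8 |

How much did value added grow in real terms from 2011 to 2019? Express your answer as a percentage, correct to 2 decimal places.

Deflate each year: 2011 → 984.6/0.953 = 1033.16; 2019 → 1099.5/1.058 = 1039.22.
So real value added changed by 1039.22/1033.16 − 1 = 0.0059, i.e. 0.59%.

0.59%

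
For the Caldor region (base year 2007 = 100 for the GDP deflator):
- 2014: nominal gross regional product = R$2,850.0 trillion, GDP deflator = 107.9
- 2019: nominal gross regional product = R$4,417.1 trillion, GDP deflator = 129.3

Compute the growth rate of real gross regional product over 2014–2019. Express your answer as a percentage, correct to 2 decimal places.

Deflate each year: 2014 → 2850.0/1.079 = 2641.33; 2019 → 4417.1/1.293 = 3416.16.
So real gross regional product changed by 3416.16/2641.33 − 1 = 0.2933, i.e. 29.33%.

29.33%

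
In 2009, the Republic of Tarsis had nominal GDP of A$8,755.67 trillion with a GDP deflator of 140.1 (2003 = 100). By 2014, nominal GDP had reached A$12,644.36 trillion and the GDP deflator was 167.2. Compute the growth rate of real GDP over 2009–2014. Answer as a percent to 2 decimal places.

21.01%

Deflate each year: 2009 → 8755.67/1.401 = 6249.59; 2014 → 12644.36/1.672 = 7562.42.
So real GDP changed by 7562.42/6249.59 − 1 = 0.2101, i.e. 21.01%.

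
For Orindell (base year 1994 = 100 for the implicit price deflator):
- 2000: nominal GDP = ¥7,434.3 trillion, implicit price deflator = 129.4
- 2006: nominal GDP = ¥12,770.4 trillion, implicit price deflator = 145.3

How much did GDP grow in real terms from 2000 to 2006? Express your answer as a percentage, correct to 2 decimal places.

52.98%

Real GDP 2000 = 7434.3 / 1.294 = 5745.21.
Real GDP 2006 = 12770.4 / 1.453 = 8788.99.
Real growth = 8788.99 / 5745.21 − 1 = 0.5298.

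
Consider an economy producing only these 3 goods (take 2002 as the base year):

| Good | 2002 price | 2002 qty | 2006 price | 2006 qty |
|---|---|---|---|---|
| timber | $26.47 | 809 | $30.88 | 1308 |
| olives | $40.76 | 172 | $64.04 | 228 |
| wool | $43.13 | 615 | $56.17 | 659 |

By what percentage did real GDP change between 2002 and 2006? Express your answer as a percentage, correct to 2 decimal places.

31.64%

Real GDP 2002 = Nominal GDP 2002 = 26.47·809 + 40.76·172 + 43.13·615 = 54949.90.
Real GDP 2006 (at 2002 prices) = 26.47·1308 + 40.76·228 + 43.13·659 = 72338.71.
Real growth = 72338.71/54949.90 − 1 = 0.3164.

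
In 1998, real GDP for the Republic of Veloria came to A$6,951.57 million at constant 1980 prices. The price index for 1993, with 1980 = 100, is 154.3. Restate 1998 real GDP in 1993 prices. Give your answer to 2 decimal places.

Real GDP in 1993 prices = Real GDP in 1980 prices × (P_1993/P_1980) = 6951.57 × 1.543 = 10726.27.

A$10,726.27 million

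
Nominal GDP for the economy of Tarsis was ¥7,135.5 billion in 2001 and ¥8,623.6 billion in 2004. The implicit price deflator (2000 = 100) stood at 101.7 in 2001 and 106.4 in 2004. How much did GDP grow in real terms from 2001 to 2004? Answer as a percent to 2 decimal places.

Deflate each year: 2001 → 7135.5/1.017 = 7016.22; 2004 → 8623.6/1.064 = 8104.89.
So real GDP changed by 8104.89/7016.22 − 1 = 0.1552, i.e. 15.52%.

15.52%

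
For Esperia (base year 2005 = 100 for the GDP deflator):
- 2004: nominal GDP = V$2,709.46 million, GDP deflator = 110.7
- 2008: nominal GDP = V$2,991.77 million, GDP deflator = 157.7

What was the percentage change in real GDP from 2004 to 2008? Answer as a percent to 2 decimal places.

-22.49%

Deflate each year: 2004 → 2709.46/1.107 = 2447.57; 2008 → 2991.77/1.577 = 1897.13.
So real GDP changed by 1897.13/2447.57 − 1 = -0.2249, i.e. -22.49%.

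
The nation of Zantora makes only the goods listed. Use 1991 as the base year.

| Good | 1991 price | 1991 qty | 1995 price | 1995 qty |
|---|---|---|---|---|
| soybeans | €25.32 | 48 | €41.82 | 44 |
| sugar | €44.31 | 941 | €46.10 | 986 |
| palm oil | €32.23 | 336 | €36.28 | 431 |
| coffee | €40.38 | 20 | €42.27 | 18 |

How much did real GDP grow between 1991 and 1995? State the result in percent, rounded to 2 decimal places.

8.93%

Real GDP 1991 = Nominal GDP 1991 = 25.32·48 + 44.31·941 + 32.23·336 + 40.38·20 = 54547.95.
Real GDP 1995 (at 1991 prices) = 25.32·44 + 44.31·986 + 32.23·431 + 40.38·18 = 59421.71.
Real growth = 59421.71/54547.95 − 1 = 0.0893.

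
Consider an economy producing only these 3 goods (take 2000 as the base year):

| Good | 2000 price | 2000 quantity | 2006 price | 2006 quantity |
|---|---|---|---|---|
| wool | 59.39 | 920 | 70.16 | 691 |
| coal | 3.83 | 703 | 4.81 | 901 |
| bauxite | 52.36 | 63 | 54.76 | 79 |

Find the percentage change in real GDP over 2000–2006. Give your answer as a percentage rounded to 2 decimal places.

Real GDP 2000 = Nominal GDP 2000 = 59.39·920 + 3.83·703 + 52.36·63 = 60629.97.
Real GDP 2006 (at 2000 prices) = 59.39·691 + 3.83·901 + 52.36·79 = 48625.76.
Real growth = 48625.76/60629.97 − 1 = -0.1980.

-19.80%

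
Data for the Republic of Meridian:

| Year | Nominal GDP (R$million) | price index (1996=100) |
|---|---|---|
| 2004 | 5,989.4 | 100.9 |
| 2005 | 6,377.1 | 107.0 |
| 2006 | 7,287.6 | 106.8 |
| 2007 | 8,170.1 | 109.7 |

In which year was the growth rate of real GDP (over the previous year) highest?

2006

2005: real = 6377.1/1.070 = 5959.91; growth vs 2004 (5935.98) = 0.40%.
2006: real = 7287.6/1.068 = 6823.60; growth vs 2005 (5959.91) = 14.49%.
2007: real = 8170.1/1.097 = 7447.68; growth vs 2006 (6823.60) = 9.15%.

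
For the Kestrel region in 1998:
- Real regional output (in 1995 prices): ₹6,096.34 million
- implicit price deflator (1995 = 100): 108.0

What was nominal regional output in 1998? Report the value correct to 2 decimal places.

₹6,584.05 million

Nominal regional output = Real × (implicit price deflator/100) = 6096.34 × 1.080 = 6584.05.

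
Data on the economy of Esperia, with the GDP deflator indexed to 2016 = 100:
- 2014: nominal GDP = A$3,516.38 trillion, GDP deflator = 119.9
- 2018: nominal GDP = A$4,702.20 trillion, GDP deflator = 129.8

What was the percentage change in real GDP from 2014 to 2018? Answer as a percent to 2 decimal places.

23.52%

Deflate each year: 2014 → 3516.38/1.199 = 2932.76; 2018 → 4702.20/1.298 = 3622.65.
So real GDP changed by 3622.65/2932.76 − 1 = 0.2352, i.e. 23.52%.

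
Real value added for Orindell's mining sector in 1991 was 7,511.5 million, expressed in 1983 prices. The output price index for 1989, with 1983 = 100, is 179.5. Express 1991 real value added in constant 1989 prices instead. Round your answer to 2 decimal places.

Real value added in 1989 prices = Real value added in 1983 prices × (P_1989/P_1983) = 7511.5 × 1.795 = 13483.14.

13,483.14 million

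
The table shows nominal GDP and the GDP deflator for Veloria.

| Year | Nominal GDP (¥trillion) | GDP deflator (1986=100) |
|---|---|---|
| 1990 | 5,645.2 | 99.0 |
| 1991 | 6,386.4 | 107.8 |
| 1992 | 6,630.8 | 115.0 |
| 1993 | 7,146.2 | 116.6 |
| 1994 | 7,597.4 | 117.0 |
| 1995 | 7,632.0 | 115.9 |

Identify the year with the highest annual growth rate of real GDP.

1993

1991: real = 6386.4/1.078 = 5924.30; growth vs 1990 (5702.22) = 3.89%.
1992: real = 6630.8/1.150 = 5765.91; growth vs 1991 (5924.30) = -2.67%.
1993: real = 7146.2/1.166 = 6128.82; growth vs 1992 (5765.91) = 6.29%.
1994: real = 7597.4/1.170 = 6493.50; growth vs 1993 (6128.82) = 5.95%.
1995: real = 7632.0/1.159 = 6584.99; growth vs 1994 (6493.50) = 1.41%.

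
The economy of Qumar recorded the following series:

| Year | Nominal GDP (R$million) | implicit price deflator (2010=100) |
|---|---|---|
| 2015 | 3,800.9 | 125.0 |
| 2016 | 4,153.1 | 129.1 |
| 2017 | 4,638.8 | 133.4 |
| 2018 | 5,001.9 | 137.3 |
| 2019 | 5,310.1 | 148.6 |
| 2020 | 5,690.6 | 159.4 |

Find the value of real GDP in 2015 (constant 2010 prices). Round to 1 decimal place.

R$3,040.7 million

Real GDP 2015 = 3800.9 / 1.250 = 3040.72.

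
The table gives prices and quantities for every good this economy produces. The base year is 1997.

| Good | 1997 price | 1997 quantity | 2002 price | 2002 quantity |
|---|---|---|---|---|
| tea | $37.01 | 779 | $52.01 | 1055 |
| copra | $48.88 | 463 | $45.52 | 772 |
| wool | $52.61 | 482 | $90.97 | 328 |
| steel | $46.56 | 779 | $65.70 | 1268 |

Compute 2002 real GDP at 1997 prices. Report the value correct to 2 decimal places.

$153075.07

Real GDP 2002 = Σ (p_1997 × q_2002) = 37.01·1055 + 48.88·772 + 52.61·328 + 46.56·1268 = 153075.07.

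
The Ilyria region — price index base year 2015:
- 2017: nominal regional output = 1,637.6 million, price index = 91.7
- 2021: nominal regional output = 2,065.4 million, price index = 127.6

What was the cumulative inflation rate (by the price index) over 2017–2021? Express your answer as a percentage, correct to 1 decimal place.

39.1%

Price-level change = 127.6 / 91.7 − 1 = 0.3915.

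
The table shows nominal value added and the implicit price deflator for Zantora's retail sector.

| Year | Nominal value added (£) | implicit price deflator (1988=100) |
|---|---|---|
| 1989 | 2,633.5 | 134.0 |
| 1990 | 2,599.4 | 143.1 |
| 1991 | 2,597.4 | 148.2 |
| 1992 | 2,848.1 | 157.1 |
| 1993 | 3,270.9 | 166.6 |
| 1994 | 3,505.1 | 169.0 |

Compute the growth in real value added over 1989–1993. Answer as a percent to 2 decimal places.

-0.10%

Real value added 1989 = 2633.5/1.340 = 1965.30.
Real value added 1993 = 3270.9/1.666 = 1963.33.
Change = 1963.33/1965.30 − 1 = -0.0010.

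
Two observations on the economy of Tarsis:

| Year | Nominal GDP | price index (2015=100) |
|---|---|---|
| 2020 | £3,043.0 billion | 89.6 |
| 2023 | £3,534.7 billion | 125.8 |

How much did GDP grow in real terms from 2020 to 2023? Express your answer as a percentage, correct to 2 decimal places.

-17.27%

Real GDP 2020 = 3043.0 / 0.896 = 3396.21.
Real GDP 2023 = 3534.7 / 1.258 = 2809.78.
Real growth = 2809.78 / 3396.21 − 1 = -0.1727.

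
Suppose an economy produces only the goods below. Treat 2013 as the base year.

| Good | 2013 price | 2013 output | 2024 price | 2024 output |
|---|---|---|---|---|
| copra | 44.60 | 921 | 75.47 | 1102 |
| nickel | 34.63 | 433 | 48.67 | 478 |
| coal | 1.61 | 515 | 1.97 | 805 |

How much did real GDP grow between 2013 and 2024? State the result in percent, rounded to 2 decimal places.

Real GDP 2013 = Nominal GDP 2013 = 44.60·921 + 34.63·433 + 1.61·515 = 56900.54.
Real GDP 2024 (at 2013 prices) = 44.60·1102 + 34.63·478 + 1.61·805 = 66998.39.
Real growth = 66998.39/56900.54 − 1 = 0.1775.

17.75%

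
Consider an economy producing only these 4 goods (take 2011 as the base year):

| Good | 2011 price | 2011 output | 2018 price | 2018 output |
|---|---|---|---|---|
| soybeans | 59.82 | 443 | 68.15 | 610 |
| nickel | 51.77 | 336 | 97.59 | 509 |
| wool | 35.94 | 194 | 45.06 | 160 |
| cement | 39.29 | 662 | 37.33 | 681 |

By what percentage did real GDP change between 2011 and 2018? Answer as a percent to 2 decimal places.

24.03%

Real GDP 2011 = Nominal GDP 2011 = 59.82·443 + 51.77·336 + 35.94·194 + 39.29·662 = 76877.32.
Real GDP 2018 (at 2011 prices) = 59.82·610 + 51.77·509 + 35.94·160 + 39.29·681 = 95348.02.
Real growth = 95348.02/76877.32 − 1 = 0.2403.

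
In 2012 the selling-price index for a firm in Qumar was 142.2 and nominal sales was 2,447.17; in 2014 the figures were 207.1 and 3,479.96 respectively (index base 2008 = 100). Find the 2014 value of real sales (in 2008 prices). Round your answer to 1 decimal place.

1,680.3

Real sales = Nominal / (selling-price index/100) = 3479.96 / 2.071 = 1680.33.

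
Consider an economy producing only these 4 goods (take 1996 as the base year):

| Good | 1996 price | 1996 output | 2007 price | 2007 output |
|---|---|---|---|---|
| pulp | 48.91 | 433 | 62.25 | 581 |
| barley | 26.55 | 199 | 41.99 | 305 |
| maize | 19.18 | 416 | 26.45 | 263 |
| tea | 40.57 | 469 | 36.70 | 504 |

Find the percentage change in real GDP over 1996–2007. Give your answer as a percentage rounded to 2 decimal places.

Real GDP 1996 = Nominal GDP 1996 = 48.91·433 + 26.55·199 + 19.18·416 + 40.57·469 = 53467.69.
Real GDP 2007 (at 1996 prices) = 48.91·581 + 26.55·305 + 19.18·263 + 40.57·504 = 62006.08.
Real growth = 62006.08/53467.69 − 1 = 0.1597.

15.97%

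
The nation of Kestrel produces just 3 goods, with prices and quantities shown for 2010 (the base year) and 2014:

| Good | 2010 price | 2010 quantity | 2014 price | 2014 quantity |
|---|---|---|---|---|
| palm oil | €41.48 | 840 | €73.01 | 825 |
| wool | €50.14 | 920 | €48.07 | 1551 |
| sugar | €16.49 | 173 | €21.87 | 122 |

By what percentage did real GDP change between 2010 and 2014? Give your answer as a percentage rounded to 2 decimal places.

Real GDP 2010 = Nominal GDP 2010 = 41.48·840 + 50.14·920 + 16.49·173 = 83824.77.
Real GDP 2014 (at 2010 prices) = 41.48·825 + 50.14·1551 + 16.49·122 = 113999.92.
Real growth = 113999.92/83824.77 − 1 = 0.3600.

36.00%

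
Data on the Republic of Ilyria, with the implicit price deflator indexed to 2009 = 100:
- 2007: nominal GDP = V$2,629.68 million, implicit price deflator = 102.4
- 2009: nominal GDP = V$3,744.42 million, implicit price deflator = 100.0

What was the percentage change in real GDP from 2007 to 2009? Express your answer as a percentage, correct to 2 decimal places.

45.81%

Real GDP 2007 = 2629.68 / 1.024 = 2568.05.
Real GDP 2009 = 3744.42 / 1.000 = 3744.42.
Real growth = 3744.42 / 2568.05 − 1 = 0.4581.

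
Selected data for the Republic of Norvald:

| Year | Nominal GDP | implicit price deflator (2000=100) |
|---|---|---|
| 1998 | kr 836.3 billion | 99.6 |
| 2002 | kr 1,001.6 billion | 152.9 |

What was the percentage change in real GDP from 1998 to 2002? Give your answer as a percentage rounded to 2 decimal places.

Deflate each year: 1998 → 836.3/0.996 = 839.66; 2002 → 1001.6/1.529 = 655.07.
So real GDP changed by 655.07/839.66 − 1 = -0.2198, i.e. -21.98%.

-21.98%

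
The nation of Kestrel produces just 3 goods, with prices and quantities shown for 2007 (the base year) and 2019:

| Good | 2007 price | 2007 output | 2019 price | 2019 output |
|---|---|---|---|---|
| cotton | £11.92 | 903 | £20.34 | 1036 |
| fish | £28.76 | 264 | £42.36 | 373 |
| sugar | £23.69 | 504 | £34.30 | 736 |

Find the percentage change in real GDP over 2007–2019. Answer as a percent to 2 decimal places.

Real GDP 2007 = Nominal GDP 2007 = 11.92·903 + 28.76·264 + 23.69·504 = 30296.16.
Real GDP 2019 (at 2007 prices) = 11.92·1036 + 28.76·373 + 23.69·736 = 40512.44.
Real growth = 40512.44/30296.16 − 1 = 0.3372.

33.72%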